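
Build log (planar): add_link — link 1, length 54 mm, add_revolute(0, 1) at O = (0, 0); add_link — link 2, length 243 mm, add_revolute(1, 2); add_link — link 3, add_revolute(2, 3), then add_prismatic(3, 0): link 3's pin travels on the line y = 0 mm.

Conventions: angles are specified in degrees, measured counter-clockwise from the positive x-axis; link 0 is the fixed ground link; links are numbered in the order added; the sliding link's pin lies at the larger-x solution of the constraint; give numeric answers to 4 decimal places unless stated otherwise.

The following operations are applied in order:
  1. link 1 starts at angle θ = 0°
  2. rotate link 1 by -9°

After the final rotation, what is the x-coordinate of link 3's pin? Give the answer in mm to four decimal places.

geometry: r = 54 mm, L = 243 mm, e = 0 mm; θ starts at 0°
rotate link 1 by -9°: θ ← 0° -9° = -9°
crank pin P = (r cos θ, r sin θ) = (53.335170, -8.447461)
h = r sin θ − e = -8.447461 − 0 = -8.447461
x = r cos θ + √(L² − h²) = 53.335170 + 242.853125 = 296.188296

296.1883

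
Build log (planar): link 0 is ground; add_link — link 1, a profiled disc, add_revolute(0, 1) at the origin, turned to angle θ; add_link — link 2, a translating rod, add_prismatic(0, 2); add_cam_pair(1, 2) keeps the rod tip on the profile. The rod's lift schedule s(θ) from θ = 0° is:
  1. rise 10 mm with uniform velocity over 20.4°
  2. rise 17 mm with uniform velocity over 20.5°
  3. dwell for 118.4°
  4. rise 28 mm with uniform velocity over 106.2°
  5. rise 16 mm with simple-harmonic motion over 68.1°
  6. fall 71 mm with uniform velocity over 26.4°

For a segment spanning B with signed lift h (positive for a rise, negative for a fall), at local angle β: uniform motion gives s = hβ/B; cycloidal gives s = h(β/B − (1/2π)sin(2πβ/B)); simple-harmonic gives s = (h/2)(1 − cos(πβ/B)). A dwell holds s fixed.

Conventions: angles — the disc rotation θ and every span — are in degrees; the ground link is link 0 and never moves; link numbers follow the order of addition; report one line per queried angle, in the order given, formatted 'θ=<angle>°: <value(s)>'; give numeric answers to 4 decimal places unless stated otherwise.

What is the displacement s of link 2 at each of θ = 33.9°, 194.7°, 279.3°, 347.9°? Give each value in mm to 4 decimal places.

seg 1 [0°–20.4°] uniform, h=10: full span → s += 10 → s = 10.0000
seg 2 [20.4°–40.9°] uniform, h=17: θ=33.9° here. β=13.5, B=20.5. 17·13.5/20.5 = 11.1951 → s = 21.1951
seg 2 [20.4°–40.9°] uniform, h=17: full span → s += 17 → s = 27.0000
seg 3 [40.9°–159.3°] dwell: s stays 27.0000
seg 4 [159.3°–265.5°] uniform, h=28: θ=194.7° here. β=35.4, B=106.2. 28·35.4/106.2 = 9.3333 → s = 36.3333
seg 4 [159.3°–265.5°] uniform, h=28: full span → s += 28 → s = 55.0000
seg 5 [265.5°–333.6°] simple-harmonic, h=16: θ=279.3° here. β=13.8, B=68.1. 16/2·(1 − cos(π·0.2026)) = 1.5671 → s = 56.5671
seg 5 [265.5°–333.6°] simple-harmonic, h=16: full span → s += 16 → s = 71.0000
seg 6 [333.6°–360°] uniform, h=-71: θ=347.9° here. β=14.3, B=26.4. -71·14.3/26.4 = -38.4583 → s = 32.5417

θ=33.9°: 21.1951
θ=194.7°: 36.3333
θ=279.3°: 56.5671
θ=347.9°: 32.5417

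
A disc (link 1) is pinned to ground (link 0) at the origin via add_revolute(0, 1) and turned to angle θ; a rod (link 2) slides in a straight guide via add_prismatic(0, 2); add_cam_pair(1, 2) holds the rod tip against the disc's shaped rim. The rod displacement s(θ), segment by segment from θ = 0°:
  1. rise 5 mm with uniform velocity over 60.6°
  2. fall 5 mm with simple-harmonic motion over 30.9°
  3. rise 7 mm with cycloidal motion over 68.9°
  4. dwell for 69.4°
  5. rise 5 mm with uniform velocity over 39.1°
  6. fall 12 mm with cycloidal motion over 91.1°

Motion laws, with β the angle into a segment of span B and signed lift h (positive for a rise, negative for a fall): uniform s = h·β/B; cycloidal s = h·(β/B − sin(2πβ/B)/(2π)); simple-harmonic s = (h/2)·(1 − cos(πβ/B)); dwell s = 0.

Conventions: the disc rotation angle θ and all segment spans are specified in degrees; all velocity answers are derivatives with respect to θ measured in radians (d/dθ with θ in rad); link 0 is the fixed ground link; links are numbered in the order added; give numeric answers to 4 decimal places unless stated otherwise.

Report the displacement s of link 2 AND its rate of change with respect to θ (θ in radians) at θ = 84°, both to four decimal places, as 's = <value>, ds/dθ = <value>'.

segment 1 (0° to 60.6°, uniform, h = 5) is passed completely: s = 0.0000 + (5) = 5.0000
θ = 84° falls in segment 2 (60.6° to 91.5°, simple-harmonic, h = -5): β = 84 − 60.6 = 23.4°, B = 30.9°; Δs = -5/2·(1 − cos(π·0.7573)) = -4.3077; s = 5.0000 − 4.3077 = 0.6923
velocity in seg [60.6°–91.5°] (simple-harmonic), θ in radians: β = 23.4° = 0.4084 rad, B = 30.9° = 0.5393 rad; ds/dθ = (πh/(2B)) sin(πβ/B) = (π·(-5)/(2·0.5393)) sin(π·0.7573) = -10.059432 mm/rad

s = 0.6923, ds/dθ = -10.0594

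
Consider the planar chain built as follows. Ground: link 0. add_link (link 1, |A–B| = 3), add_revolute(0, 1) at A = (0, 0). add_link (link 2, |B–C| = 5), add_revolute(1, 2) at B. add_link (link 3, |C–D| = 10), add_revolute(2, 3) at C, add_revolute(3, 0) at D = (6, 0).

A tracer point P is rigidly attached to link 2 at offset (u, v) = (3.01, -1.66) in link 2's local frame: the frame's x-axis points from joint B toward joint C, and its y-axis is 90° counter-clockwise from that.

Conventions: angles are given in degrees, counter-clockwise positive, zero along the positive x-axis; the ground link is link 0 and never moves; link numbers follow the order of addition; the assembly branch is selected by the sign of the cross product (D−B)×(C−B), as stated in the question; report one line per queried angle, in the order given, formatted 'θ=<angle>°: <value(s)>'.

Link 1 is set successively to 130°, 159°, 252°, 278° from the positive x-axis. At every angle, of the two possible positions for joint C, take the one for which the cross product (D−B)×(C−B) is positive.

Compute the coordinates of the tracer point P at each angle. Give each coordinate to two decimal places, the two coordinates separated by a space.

A=(0,0), D=(6.00,0)
θ=130°: B = A + 3.00·(cos130°, sin130°) = (-1.9284, 2.2981)
θ=130°: |BD| = 8.2547
θ=130°: circle(B,5.00) ∩ circle(D,10.00): a=-0.4155, h=4.9827
θ=130°:   candidates: C₊=(-0.9402,7.1995) cross=41.131; C₋=(-3.7146,-2.3719) cross=-41.131
θ=130°:   branch + wants cross > 0 → take C=(-0.9402,7.1995) (cross=41.131)
θ=130°: ex = (C−B)/|BC| = (0.1976,0.9803); ey = (-0.9803,0.1976)
θ=130°: P = B + 3.01·ex + -1.66·ey = (0.2937,4.9207)
θ=159°: B = A + 3.00·(cos159°, sin159°) = (-2.8007, 1.0751)
θ=159°: |BD| = 8.8662
θ=159°: circle(B,5.00) ∩ circle(D,10.00): a=0.2035, h=4.9959
θ=159°:   candidates: C₊=(-1.9929,6.0094) cross=44.294; C₋=(-3.2045,-3.9086) cross=-44.294
θ=159°:   branch + wants cross > 0 → take C=(-1.9929,6.0094) (cross=44.294)
θ=159°: ex = (C−B)/|BC| = (0.1616,0.9869); ey = (-0.9869,0.1616)
θ=159°: P = B + 3.01·ex + -1.66·ey = (-0.6762,3.7774)
θ=252°: B = A + 3.00·(cos252°, sin252°) = (-0.9271, -2.8532)
θ=252°: |BD| = 7.4916
θ=252°: circle(B,5.00) ∩ circle(D,10.00): a=-1.2598, h=4.8387
θ=252°:   candidates: C₊=(-3.9347,1.1411) cross=36.250; C₋=(-0.2491,-7.8070) cross=-36.250
θ=252°:   branch + wants cross > 0 → take C=(-3.9347,1.1411) (cross=36.250)
θ=252°: ex = (C−B)/|BC| = (-0.6015,0.7989); ey = (-0.7989,-0.6015)
θ=252°: P = B + 3.01·ex + -1.66·ey = (-1.4115,0.5499)
θ=278°: B = A + 3.00·(cos278°, sin278°) = (0.4175, -2.9708)
θ=278°: |BD| = 6.3237
θ=278°: circle(B,5.00) ∩ circle(D,10.00): a=-2.7682, h=4.1638
θ=278°:   candidates: C₊=(-3.9823,-0.5955) cross=26.331; C₋=(-0.0701,-7.9470) cross=-26.331
θ=278°:   branch + wants cross > 0 → take C=(-3.9823,-0.5955) (cross=26.331)
θ=278°: ex = (C−B)/|BC| = (-0.8800,0.4751); ey = (-0.4751,-0.8800)
θ=278°: P = B + 3.01·ex + -1.66·ey = (-1.4425,-0.0802)

θ=130°: 0.29 4.92
θ=159°: -0.68 3.78
θ=252°: -1.41 0.55
θ=278°: -1.44 -0.08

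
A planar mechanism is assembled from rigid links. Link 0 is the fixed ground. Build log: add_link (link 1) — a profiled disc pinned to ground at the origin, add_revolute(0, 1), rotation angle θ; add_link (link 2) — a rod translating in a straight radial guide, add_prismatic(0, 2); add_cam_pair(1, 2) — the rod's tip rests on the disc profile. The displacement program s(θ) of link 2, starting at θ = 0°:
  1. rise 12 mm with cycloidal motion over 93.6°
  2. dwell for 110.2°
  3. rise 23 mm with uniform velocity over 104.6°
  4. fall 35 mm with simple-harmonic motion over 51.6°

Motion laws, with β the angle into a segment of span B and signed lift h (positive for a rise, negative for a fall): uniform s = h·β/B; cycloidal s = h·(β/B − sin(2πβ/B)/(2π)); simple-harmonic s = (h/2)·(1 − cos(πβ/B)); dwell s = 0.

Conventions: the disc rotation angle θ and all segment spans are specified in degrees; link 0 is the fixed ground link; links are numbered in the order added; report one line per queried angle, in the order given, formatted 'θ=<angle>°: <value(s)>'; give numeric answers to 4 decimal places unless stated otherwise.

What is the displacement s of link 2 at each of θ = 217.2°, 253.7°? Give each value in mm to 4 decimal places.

seg 1 [0°–93.6°] cycloidal, h=12: full span → s += 12 → s = 12.0000
seg 2 [93.6°–203.8°] dwell: s stays 12.0000
seg 3 [203.8°–308.4°] uniform, h=23: θ=217.2° here. β=13.4, B=104.6. 23·13.4/104.6 = 2.9465 → s = 14.9465
seg 3 [203.8°–308.4°] uniform, h=23: θ=253.7° here. β=49.9, B=104.6. 23·49.9/104.6 = 10.9723 → s = 22.9723

θ=217.2°: 14.9465
θ=253.7°: 22.9723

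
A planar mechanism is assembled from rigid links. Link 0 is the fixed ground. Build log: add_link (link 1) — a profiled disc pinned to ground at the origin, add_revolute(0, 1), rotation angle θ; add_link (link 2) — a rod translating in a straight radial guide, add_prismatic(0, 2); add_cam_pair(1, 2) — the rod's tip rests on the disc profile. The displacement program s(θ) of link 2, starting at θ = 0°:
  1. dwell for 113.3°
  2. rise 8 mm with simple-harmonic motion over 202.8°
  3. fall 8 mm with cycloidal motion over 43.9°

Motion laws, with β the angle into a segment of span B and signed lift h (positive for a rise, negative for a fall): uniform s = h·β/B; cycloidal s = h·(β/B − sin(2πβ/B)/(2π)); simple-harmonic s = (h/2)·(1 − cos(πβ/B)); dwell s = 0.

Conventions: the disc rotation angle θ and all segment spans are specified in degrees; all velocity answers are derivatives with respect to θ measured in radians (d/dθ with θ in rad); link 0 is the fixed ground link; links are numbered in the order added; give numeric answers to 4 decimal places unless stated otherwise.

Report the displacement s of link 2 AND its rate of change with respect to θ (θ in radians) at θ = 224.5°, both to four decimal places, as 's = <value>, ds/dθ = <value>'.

seg 1 [0°–113.3°] dwell: s stays 0.0000
seg 2 [113.3°–316.1°] simple-harmonic, h=8: θ=224.5° here. β=111.2, B=202.8. 8/2·(1 − cos(π·0.5483)) = 4.6049 → s = 4.6049
velocity in seg [113.3°–316.1°] (simple-harmonic), θ in radians: β = 111.2° = 1.9408 rad, B = 202.8° = 3.5395 rad; ds/dθ = (πh/(2B)) sin(πβ/B) = (π·8/(2·3.5395)) sin(π·0.5483) = 3.509462 mm/rad

s = 4.6049, ds/dθ = 3.5095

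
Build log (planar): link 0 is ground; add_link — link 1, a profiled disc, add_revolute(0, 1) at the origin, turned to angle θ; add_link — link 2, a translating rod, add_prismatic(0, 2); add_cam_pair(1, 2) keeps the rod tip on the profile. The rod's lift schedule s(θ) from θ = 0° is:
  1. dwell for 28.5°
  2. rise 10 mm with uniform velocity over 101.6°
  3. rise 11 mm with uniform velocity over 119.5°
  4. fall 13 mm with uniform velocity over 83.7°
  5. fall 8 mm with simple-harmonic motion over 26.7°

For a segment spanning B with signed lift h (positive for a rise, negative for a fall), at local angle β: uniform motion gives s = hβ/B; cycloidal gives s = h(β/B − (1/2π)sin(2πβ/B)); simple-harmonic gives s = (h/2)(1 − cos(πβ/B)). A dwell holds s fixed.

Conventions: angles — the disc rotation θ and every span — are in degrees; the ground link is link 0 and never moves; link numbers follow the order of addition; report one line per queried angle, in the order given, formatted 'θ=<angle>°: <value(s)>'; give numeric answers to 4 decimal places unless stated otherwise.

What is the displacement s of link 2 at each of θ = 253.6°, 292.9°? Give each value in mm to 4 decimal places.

seg 1 [0°–28.5°] dwell: s stays 0.0000
seg 2 [28.5°–130.1°] uniform, h=10: full span → s += 10 → s = 10.0000
seg 3 [130.1°–249.6°] uniform, h=11: full span → s += 11 → s = 21.0000
seg 4 [249.6°–333.3°] uniform, h=-13: θ=253.6° here. β=4, B=83.7. -13·4/83.7 = -0.6213 → s = 20.3787
seg 4 [249.6°–333.3°] uniform, h=-13: θ=292.9° here. β=43.3, B=83.7. -13·43.3/83.7 = -6.7252 → s = 14.2748

θ=253.6°: 20.3787
θ=292.9°: 14.2748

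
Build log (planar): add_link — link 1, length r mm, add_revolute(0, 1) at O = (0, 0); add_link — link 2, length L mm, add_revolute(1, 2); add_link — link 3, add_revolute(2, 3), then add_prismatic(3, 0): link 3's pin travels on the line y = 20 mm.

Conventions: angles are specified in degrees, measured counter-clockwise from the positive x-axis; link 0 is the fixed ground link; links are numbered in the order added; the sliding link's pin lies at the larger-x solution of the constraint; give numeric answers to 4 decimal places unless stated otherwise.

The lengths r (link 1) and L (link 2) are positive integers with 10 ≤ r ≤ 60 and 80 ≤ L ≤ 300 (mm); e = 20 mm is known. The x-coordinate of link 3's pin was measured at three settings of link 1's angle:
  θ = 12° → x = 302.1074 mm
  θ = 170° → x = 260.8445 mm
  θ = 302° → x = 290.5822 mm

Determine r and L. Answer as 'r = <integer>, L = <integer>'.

constraint per measurement: (x − r cos θ)² + (r sin θ − e)² = L²
subtracting the θ₁ and θ₂ equations cancels the r² and L² terms:
r = (x₁² − x₂²) / (2[(x₁cos θ₁ + e sin θ₁) − (x₂cos θ₂ + e sin θ₂)]) = 21.0000 → r = 21
L² = (x₁ − r cos θ₁)² + (r sin θ₁ − e)² = 79523.9989 → L = 282.0000 → L = 282
check at θ₃=302°: x = 290.5822 (printed 290.5822) ✓

r = 21, L = 282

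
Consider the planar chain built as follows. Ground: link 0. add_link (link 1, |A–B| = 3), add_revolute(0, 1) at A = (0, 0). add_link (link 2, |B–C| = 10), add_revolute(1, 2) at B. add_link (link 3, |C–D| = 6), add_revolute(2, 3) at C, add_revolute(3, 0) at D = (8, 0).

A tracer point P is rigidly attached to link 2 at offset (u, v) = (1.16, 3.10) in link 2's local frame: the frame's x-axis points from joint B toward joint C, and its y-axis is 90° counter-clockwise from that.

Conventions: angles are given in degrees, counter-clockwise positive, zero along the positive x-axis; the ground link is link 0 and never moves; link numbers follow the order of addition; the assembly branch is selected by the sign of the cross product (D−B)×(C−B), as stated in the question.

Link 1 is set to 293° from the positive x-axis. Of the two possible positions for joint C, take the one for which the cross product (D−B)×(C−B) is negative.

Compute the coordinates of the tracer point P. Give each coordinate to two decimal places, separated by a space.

A=(0,0), D=(8.00,0)
B = A + 3.00·(cos293°, sin293°) = (1.1722, -2.7615)
|BD| = 7.3651
circle(B,10.00) ∩ circle(D,6.00): a=8.0274, h=5.9633
  candidates: C₊=(6.3780,5.7766) cross=43.921; C₋=(10.8499,-5.2800) cross=-43.921
  branch - wants cross < 0 → take C=(10.8499,-5.2800) (cross=-43.921)
ex = (C−B)/|BC| = (0.9678,-0.2518); ey = (0.2518,0.9678)
P = B + 1.16·ex + 3.10·ey = (3.0755,-0.0536)

3.08 -0.05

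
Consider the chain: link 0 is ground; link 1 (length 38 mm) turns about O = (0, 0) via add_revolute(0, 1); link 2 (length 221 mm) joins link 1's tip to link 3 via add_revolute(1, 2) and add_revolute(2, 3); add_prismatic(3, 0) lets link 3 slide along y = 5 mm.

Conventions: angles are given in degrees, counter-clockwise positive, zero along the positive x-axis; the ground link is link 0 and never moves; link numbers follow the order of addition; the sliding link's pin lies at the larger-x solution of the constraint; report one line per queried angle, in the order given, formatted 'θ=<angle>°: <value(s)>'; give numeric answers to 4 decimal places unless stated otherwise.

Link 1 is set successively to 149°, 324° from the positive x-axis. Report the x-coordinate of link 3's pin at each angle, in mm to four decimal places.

geometry: r = 38 mm, L = 221 mm, e = 5 mm
θ=149°: crank pin P = (r cos θ, r sin θ) = (-32.572357, 19.571447)
θ=149°: h = r sin θ − e = 19.571447 − 5 = 14.571447
θ=149°: x = r cos θ + √(L² − h²) = -32.572357 + 220.519099 = 187.946741
θ=324°: crank pin P = (r cos θ, r sin θ) = (30.742646, -22.335840)
θ=324°: h = r sin θ − e = -22.335840 − 5 = -27.335840
θ=324°: x = r cos θ + √(L² − h²) = 30.742646 + 219.302877 = 250.045523

θ=149°: 187.9467
θ=324°: 250.0455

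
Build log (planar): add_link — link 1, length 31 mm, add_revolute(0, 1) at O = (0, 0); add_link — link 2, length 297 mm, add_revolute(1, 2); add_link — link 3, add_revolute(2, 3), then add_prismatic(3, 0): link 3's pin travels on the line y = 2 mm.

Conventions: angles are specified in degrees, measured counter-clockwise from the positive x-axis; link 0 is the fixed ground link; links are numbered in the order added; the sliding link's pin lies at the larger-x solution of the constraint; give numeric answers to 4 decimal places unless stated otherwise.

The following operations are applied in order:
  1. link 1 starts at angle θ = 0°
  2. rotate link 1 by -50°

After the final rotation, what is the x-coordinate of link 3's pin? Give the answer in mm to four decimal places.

geometry: r = 31 mm, L = 297 mm, e = 2 mm; θ starts at 0°
rotate link 1 by -50°: θ ← 0° -50° = -50°
crank pin P = (r cos θ, r sin θ) = (19.926416, -23.747378)
h = r sin θ − e = -23.747378 − 2 = -25.747378
x = r cos θ + √(L² − h²) = 19.926416 + 295.881856 = 315.808272

315.8083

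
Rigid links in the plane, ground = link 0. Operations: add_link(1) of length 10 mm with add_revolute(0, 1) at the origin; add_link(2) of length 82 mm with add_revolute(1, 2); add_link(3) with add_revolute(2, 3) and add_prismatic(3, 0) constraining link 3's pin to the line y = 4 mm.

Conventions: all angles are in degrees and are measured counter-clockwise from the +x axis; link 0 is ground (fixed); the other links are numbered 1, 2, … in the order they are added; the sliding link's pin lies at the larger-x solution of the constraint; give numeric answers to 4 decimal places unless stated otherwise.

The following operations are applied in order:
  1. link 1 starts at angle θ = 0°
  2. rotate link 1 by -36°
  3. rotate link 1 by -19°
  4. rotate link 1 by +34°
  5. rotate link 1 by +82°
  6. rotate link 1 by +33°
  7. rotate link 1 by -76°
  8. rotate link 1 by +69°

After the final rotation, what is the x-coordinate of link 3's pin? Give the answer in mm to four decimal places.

geometry: r = 10 mm, L = 82 mm, e = 4 mm; θ starts at 0°
rotate link 1 by -36°: θ ← 0° -36° = -36°
rotate link 1 by -19°: θ ← -36° -19° = -55°
rotate link 1 by +34°: θ ← -55° +34° = -21°
rotate link 1 by +82°: θ ← -21° +82° = 61°
rotate link 1 by +33°: θ ← 61° +33° = 94°
rotate link 1 by -76°: θ ← 94° -76° = 18°
rotate link 1 by +69°: θ ← 18° +69° = 87°
crank pin P = (r cos θ, r sin θ) = (0.523360, 9.986295)
h = r sin θ − e = 9.986295 − 4 = 5.986295
x = r cos θ + √(L² − h²) = 0.523360 + 81.781198 = 82.304557

82.3046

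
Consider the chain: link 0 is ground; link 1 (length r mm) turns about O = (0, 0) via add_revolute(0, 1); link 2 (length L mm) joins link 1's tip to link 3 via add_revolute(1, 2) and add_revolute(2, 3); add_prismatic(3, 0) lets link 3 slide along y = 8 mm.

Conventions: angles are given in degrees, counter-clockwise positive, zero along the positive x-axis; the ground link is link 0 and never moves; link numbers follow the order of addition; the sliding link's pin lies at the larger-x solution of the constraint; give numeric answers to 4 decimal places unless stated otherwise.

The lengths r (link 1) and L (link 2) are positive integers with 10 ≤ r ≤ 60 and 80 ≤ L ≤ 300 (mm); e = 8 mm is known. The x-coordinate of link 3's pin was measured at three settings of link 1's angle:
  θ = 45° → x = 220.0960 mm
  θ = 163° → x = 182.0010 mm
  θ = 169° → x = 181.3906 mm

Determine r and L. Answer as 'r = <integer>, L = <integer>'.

constraint per measurement: (x − r cos θ)² + (r sin θ − e)² = L²
subtracting the θ₁ and θ₂ equations cancels the r² and L² terms:
r = (x₁² − x₂²) / (2[(x₁cos θ₁ + e sin θ₁) − (x₂cos θ₂ + e sin θ₂)]) = 23.0000 → r = 23
L² = (x₁ − r cos θ₁)² + (r sin θ₁ − e)² = 41615.9907 → L = 204.0000 → L = 204
check at θ₃=169°: x = 181.3906 (printed 181.3906) ✓

r = 23, L = 204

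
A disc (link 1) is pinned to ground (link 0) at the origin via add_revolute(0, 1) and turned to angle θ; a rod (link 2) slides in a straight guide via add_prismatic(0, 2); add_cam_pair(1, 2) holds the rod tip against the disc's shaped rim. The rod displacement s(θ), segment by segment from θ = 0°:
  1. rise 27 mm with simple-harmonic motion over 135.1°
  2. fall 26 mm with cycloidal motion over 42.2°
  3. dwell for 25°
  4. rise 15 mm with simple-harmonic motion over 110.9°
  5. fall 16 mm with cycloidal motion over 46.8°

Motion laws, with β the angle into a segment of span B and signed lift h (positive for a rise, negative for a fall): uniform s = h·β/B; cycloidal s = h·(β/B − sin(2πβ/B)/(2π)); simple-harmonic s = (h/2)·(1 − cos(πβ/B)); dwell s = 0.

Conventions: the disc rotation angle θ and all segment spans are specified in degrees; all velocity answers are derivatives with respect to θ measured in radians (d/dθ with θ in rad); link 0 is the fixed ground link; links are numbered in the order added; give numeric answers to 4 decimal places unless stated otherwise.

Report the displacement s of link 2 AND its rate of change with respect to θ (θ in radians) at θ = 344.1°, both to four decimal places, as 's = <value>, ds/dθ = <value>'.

segment 1 (0° to 135.1°, simple-harmonic, h = 27) is passed completely: s = 0.0000 + (27) = 27.0000
segment 2 (135.1° to 177.3°, cycloidal, h = -26) is passed completely: s = 27.0000 + (-26) = 1.0000
segment 3 (177.3° to 202.3°, dwell): s unchanged at 1.0000
segment 4 (202.3° to 313.2°, simple-harmonic, h = 15) is passed completely: s = 1.0000 + (15) = 16.0000
θ = 344.1° falls in segment 5 (313.2° to 360°, cycloidal, h = -16): β = 344.1 − 313.2 = 30.9°, B = 46.8°; Δs = -16·(0.6603 − sin(2π·0.6603)/(2π)) = -12.7164; s = 16.0000 − 12.7164 = 3.2836
velocity in seg [313.2°–360°] (cycloidal), θ in radians: β = 30.9° = 0.5393 rad, B = 46.8° = 0.8168 rad; ds/dθ = (h/B)(1 − cos(2πβ/B)) = ((-16)/0.8168)(1 − cos(2π·0.6603)) = -30.057578 mm/rad

s = 3.2836, ds/dθ = -30.0576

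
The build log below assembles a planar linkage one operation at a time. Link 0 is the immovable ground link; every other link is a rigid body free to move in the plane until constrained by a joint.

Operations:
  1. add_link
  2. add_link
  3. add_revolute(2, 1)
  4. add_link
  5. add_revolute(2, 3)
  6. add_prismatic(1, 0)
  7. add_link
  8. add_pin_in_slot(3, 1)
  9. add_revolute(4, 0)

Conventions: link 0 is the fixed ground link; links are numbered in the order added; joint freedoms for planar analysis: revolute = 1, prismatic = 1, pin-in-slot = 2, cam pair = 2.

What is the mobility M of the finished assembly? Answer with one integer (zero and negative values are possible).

ground; <1,0,0>
#1 <2,0,0>
#2 <3,0,0>
R:2↔1 J1 <3,1,0>
#3 <4,1,0>
R:2↔3 J1 <4,2,0>
P:1↔0 J1 <4,3,0>
#4 <5,3,0>
PS:3↔1 J2 <5,3,1>
R:4↔0 J1 <5,4,1>
3×4 − 2×4 − 1×1 = 3

M = 3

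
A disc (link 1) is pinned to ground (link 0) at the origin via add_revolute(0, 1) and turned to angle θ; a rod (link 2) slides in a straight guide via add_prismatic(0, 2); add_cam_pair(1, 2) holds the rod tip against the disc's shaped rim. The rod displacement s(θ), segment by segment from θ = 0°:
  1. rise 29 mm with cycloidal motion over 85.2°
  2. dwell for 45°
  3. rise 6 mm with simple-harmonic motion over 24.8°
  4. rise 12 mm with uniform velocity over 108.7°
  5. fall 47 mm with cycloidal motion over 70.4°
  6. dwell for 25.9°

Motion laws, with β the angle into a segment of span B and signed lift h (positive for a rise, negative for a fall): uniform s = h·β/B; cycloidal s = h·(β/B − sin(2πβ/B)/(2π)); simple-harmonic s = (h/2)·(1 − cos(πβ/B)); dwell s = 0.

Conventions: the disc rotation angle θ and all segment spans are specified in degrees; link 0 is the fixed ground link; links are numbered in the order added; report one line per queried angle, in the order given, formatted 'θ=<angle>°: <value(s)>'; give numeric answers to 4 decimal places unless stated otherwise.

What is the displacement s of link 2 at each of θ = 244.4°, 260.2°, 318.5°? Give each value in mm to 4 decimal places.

segment 1 (0° to 85.2°, cycloidal, h = 29) is passed completely: s = 0.0000 + (29) = 29.0000
segment 2 (85.2° to 130.2°, dwell): s unchanged at 29.0000
segment 3 (130.2° to 155°, simple-harmonic, h = 6) is passed completely: s = 29.0000 + (6) = 35.0000
θ = 244.4° falls in segment 4 (155° to 263.7°, uniform, h = 12): β = 244.4 − 155 = 89.4°, B = 108.7°; Δs = 12·89.4/108.7 = 9.8694; s = 35.0000 + 9.8694 = 44.8694
θ = 260.2° falls in segment 4 (155° to 263.7°, uniform, h = 12): β = 260.2 − 155 = 105.2°, B = 108.7°; Δs = 12·105.2/108.7 = 11.6136; s = 35.0000 + 11.6136 = 46.6136
segment 4 (155° to 263.7°, uniform, h = 12) is passed completely: s = 35.0000 + (12) = 47.0000
θ = 318.5° falls in segment 5 (263.7° to 334.1°, cycloidal, h = -47): β = 318.5 − 263.7 = 54.8°, B = 70.4°; Δs = -47·(0.7784 − sin(2π·0.7784)/(2π)) = -43.9467; s = 47.0000 − 43.9467 = 3.0533

θ=244.4°: 44.8694
θ=260.2°: 46.6136
θ=318.5°: 3.0533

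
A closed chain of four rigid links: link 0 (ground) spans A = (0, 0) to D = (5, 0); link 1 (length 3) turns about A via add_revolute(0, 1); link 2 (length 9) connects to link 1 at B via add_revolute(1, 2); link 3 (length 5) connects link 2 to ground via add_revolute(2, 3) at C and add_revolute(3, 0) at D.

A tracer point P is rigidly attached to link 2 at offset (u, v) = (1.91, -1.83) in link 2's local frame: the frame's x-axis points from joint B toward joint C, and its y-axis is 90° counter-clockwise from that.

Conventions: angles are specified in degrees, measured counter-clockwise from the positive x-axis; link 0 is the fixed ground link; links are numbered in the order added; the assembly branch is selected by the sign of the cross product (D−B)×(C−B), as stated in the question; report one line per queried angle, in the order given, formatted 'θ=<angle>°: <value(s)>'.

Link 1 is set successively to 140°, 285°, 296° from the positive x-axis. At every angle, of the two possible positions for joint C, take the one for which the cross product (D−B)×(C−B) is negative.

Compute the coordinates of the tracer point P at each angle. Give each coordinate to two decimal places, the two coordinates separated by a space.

A=(0,0), D=(5.00,0)
θ=140°: B = A + 3.00·(cos140°, sin140°) = (-2.2981, 1.9284)
θ=140°: |BD| = 7.5486
θ=140°: circle(B,9.00) ∩ circle(D,5.00): a=7.4836, h=4.9996
θ=140°:   candidates: C₊=(6.2143,4.8503) cross=37.740; C₋=(3.6600,-4.8171) cross=-37.740
θ=140°:   branch - wants cross < 0 → take C=(3.6600,-4.8171) (cross=-37.740)
θ=140°: ex = (C−B)/|BC| = (0.6620,-0.7495); ey = (0.7495,0.6620)
θ=140°: P = B + 1.91·ex + -1.83·ey = (-2.4053,-0.7147)
θ=285°: B = A + 3.00·(cos285°, sin285°) = (0.7765, -2.8978)
θ=285°: |BD| = 5.1221
θ=285°: circle(B,9.00) ∩ circle(D,5.00): a=8.0276, h=4.0691
θ=285°:   candidates: C₊=(5.0937,4.9991) cross=20.842; C₋=(9.6979,-1.7115) cross=-20.842
θ=285°:   branch - wants cross < 0 → take C=(9.6979,-1.7115) (cross=-20.842)
θ=285°: ex = (C−B)/|BC| = (0.9913,0.1318); ey = (-0.1318,0.9913)
θ=285°: P = B + 1.91·ex + -1.83·ey = (2.9110,-4.4601)
θ=296°: B = A + 3.00·(cos296°, sin296°) = (1.3151, -2.6964)
θ=296°: |BD| = 4.5661
θ=296°: circle(B,9.00) ∩ circle(D,5.00): a=8.4152, h=3.1912
θ=296°:   candidates: C₊=(6.2219,4.8484) cross=14.571; C₋=(9.9909,-0.3023) cross=-14.571
θ=296°:   branch - wants cross < 0 → take C=(9.9909,-0.3023) (cross=-14.571)
θ=296°: ex = (C−B)/|BC| = (0.9640,0.2660); ey = (-0.2660,0.9640)
θ=296°: P = B + 1.91·ex + -1.83·ey = (3.6431,-3.9524)

θ=140°: -2.41 -0.71
θ=285°: 2.91 -4.46
θ=296°: 3.64 -3.95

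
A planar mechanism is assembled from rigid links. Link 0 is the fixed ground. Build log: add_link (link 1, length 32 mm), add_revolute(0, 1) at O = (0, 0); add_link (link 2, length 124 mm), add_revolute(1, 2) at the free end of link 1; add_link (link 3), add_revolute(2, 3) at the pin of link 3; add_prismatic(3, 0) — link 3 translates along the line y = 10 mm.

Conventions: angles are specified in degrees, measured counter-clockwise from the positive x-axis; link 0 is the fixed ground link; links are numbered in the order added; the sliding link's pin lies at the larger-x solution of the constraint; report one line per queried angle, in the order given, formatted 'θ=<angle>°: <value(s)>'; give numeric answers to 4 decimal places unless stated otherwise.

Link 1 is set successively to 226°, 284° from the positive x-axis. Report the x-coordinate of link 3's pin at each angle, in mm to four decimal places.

geometry: r = 32 mm, L = 124 mm, e = 10 mm
θ=226°: crank pin P = (r cos θ, r sin θ) = (-22.229068, -23.018874)
θ=226°: h = r sin θ − e = -23.018874 − 10 = -33.018874
θ=226°: x = r cos θ + √(L² − h²) = -22.229068 + 119.523027 = 97.293959
θ=284°: crank pin P = (r cos θ, r sin θ) = (7.741501, -31.049463)
θ=284°: h = r sin θ − e = -31.049463 − 10 = -41.049463
θ=284°: x = r cos θ + √(L² − h²) = 7.741501 + 117.008297 = 124.749798

θ=226°: 97.2940
θ=284°: 124.7498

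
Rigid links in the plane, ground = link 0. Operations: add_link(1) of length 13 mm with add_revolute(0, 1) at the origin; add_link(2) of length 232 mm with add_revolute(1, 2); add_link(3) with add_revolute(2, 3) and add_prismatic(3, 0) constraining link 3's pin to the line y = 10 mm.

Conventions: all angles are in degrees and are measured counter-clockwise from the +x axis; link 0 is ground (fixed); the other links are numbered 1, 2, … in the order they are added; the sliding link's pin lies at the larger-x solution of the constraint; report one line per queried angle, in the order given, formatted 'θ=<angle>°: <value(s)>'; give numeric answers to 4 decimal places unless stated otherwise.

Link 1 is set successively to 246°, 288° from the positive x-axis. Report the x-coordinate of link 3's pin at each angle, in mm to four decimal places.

geometry: r = 13 mm, L = 232 mm, e = 10 mm
θ=246°: crank pin P = (r cos θ, r sin θ) = (-5.287576, -11.876091)
θ=246°: h = r sin θ − e = -11.876091 − 10 = -21.876091
θ=246°: x = r cos θ + √(L² − h²) = -5.287576 + 230.966311 = 225.678734
θ=288°: crank pin P = (r cos θ, r sin θ) = (4.017221, -12.363735)
θ=288°: h = r sin θ − e = -12.363735 − 10 = -22.363735
θ=288°: x = r cos θ + √(L² − h²) = 4.017221 + 230.919604 = 234.936825

θ=246°: 225.6787
θ=288°: 234.9368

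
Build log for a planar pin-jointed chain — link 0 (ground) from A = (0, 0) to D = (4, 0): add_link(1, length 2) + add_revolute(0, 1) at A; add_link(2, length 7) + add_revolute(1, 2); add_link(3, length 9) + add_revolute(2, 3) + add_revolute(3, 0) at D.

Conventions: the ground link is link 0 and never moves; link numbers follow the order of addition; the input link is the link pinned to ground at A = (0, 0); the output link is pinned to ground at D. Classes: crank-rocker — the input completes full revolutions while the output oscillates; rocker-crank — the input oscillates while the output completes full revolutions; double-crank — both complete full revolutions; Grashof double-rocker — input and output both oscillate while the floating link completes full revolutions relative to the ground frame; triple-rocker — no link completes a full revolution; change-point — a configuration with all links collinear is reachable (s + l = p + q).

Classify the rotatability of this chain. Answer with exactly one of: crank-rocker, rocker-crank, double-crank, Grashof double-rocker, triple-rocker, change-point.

lengths: ground=4, input=2, coupler=7, output=9
sorted: s=2 (shortest), l=9 (longest), p+q=11
s + l = 11 vs p + q = 11
s + l = p + q → change-point (collinear configuration reachable)

change-point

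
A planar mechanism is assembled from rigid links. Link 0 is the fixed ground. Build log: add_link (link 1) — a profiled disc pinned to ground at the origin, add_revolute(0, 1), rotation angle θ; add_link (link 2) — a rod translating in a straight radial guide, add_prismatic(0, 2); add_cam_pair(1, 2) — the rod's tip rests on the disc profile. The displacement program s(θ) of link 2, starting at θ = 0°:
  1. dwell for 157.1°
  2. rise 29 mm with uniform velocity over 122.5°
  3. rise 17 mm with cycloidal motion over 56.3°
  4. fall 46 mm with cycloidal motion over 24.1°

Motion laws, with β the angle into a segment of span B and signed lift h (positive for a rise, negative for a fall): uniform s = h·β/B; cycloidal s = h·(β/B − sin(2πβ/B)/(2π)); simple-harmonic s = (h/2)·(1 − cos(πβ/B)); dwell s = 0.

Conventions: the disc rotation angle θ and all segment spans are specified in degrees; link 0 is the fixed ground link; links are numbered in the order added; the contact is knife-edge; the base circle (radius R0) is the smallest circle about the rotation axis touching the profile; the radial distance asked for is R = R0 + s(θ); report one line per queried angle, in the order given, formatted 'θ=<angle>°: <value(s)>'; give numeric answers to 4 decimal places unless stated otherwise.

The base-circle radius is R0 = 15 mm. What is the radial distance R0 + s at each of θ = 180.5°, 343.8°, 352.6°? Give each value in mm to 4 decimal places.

seg 1 [0°–157.1°] dwell: s stays 0.0000
seg 2 [157.1°–279.6°] uniform, h=29: θ=180.5° here. β=23.4, B=122.5. 29·23.4/122.5 = 5.5396 → s = 5.5396
seg 2 [157.1°–279.6°] uniform, h=29: full span → s += 29 → s = 29.0000
seg 3 [279.6°–335.9°] cycloidal, h=17: full span → s += 17 → s = 46.0000
seg 4 [335.9°–360°] cycloidal, h=-46: θ=343.8° here. β=7.9, B=24.1. -46·(0.3278 − sin(2π·0.3278)/(2π)) = -8.6152 → s = 37.3848
seg 4 [335.9°–360°] cycloidal, h=-46: θ=352.6° here. β=16.7, B=24.1. -46·(0.6929 − sin(2π·0.6929)/(2π)) = -38.7312 → s = 7.2688
θ=180.5°: R = R0 + s = 15 + 5.5396 = 20.5396
θ=343.8°: R = R0 + s = 15 + 37.3848 = 52.3848
θ=352.6°: R = R0 + s = 15 + 7.2688 = 22.2688

θ=180.5°: 20.5396
θ=343.8°: 52.3848
θ=352.6°: 22.2688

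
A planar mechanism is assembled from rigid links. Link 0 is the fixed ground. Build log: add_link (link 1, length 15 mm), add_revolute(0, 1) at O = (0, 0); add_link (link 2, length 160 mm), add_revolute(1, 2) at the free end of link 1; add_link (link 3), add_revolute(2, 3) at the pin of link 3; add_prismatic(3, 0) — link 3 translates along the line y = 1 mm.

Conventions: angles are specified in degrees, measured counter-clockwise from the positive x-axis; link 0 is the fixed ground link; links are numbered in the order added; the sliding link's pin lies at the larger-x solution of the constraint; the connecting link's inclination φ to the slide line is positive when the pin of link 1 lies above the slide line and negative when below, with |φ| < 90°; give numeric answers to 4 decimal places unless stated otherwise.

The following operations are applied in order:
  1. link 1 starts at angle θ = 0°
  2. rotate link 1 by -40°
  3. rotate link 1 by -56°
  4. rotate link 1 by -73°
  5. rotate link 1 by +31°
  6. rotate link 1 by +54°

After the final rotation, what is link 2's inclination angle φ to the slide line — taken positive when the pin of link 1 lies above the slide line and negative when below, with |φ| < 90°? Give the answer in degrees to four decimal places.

geometry: r = 15 mm, L = 160 mm, e = 1 mm; θ starts at 0°
rotate link 1 by -40°: θ ← 0° -40° = -40°
rotate link 1 by -56°: θ ← -40° -56° = -96°
rotate link 1 by -73°: θ ← -96° -73° = -169°
rotate link 1 by +31°: θ ← -169° +31° = -138°
rotate link 1 by +54°: θ ← -138° +54° = -84°
h = r sin θ − e = -14.917828 − 1 = -15.917828
sin φ = h / L = -15.917828 / 160 = -0.09948643
φ = arcsin(-0.09948643) = -5.709597°

-5.7096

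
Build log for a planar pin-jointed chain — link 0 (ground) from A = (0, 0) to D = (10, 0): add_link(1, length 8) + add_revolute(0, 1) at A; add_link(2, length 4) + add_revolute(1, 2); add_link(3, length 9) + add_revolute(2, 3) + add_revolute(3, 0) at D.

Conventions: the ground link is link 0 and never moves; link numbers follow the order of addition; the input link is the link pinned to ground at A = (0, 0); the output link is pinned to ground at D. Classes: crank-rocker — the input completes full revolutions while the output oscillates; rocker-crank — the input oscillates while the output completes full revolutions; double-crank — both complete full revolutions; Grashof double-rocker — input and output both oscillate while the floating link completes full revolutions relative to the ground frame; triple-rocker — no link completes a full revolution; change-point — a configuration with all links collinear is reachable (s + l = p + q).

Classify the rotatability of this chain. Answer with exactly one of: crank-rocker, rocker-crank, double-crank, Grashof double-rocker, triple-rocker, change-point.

lengths: ground=10, input=8, coupler=4, output=9
sorted: s=4 (shortest), l=10 (longest), p+q=17
s + l = 14 vs p + q = 17
s + l < p + q (Grashof) with shortest = coupler link → Grashof double-rocker

Grashof double-rocker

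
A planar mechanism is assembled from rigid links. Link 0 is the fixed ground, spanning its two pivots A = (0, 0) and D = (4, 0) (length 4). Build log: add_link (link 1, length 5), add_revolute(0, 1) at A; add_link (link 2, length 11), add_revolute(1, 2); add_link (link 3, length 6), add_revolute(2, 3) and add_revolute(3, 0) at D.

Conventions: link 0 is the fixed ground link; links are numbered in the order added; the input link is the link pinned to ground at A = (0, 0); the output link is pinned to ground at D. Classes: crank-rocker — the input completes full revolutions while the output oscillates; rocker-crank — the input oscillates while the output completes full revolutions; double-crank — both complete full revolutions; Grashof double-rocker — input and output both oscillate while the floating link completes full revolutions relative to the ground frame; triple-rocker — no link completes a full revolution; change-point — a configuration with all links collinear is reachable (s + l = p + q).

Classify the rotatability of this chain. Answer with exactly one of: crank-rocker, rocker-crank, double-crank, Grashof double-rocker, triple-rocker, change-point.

lengths: ground=4, input=5, coupler=11, output=6
sorted: s=4 (shortest), l=11 (longest), p+q=11
s + l = 15 vs p + q = 11
s + l > p + q → non-Grashof → no link fully rotates → triple-rocker

triple-rocker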